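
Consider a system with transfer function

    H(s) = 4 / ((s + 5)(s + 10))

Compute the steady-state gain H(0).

H(0) = 2/25 ≈ 0.08000

Set s = 0: H(0) = (4) / (50) = 2/25.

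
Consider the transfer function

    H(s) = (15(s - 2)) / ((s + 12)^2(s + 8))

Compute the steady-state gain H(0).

At s = 0 each factor (s + a) contributes a and each (s^2 + bs + c) contributes c.
H(0) = 15·(-2) / ((12) · (12) · (8)) = -30/1152 = -5/192.

H(0) = -5/192 ≈ -0.02604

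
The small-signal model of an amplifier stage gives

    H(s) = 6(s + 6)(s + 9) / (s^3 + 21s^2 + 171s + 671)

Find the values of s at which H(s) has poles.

The poles are the roots of the denominator s^3 + 21s^2 + 171s + 671 = 0.
Trying s = -11: the polynomial evaluates to 0, so (s + 11) is a factor.
Dividing out leaves s^2 + 10s + 61 = 0.
The quadratic formula then gives s = -5 ± 6j.

s = -5 ± 6j, -11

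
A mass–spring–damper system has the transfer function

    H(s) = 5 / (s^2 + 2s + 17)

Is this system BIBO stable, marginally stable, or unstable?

The denominator s^2 + 2s + 17 factors as (s^2 + 2s + 17), giving poles at s = -1 ± 4j.
Since all poles lie strictly in the left half-plane, the system is stable.

stable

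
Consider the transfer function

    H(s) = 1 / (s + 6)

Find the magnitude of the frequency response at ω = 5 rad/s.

Substitute s = j5: numerator = 1, denominator = 6 + j5.
|H(j5)| = |1| / |6 + j5| = 1 / 7.8102 ≈ 0.1280.

|H(j5)| ≈ 0.1280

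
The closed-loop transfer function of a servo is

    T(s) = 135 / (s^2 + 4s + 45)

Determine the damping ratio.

Compare the denominator to the standard form s^2 + 2ζωₙs + ωₙ².
ωₙ² = 45, so ωₙ = √45 ≈ 6.708 rad/s.
2ζωₙ = 4, so ζ = 4/(2·√45) ≈ 0.2981.
With ζ = 0.2981 the response is underdamped.

ζ ≈ 0.2981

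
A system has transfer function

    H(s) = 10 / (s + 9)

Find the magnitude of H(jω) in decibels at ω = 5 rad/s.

|H(j5)|_dB ≈ -0.253 dB

Substitute s = j5: numerator = 10, denominator = 9 + j5.
|H(j5)| = |10| / |9 + j5| = 10 / 10.296 ≈ 0.9713.
In decibels: 20·log₁₀(0.9713) ≈ -0.253 dB.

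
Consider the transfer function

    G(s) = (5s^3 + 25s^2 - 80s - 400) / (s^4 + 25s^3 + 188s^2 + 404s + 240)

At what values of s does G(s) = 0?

Set the numerator to zero: 5s^3 + 25s^2 - 80s - 400 = 0, i.e. 5·(s^3 + 5s^2 - 16s - 80) = 0.
Factoring: (s + 5)(s + 4)(s - 4) = 0.

s = -5, -4, 4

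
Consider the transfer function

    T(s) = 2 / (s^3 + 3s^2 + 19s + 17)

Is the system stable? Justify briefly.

The denominator s^3 + 3s^2 + 19s + 17 factors as (s^2 + 2s + 17)(s + 1), giving poles at s = -1 + 4j, -1 - 4j, -1.
Since all poles lie strictly in the left half-plane, the system is stable.

stable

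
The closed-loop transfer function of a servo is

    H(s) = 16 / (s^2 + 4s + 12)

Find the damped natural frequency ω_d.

Comparing s^2 + 4s + 12 to s^2 + 2ζωₙs + ωₙ²: ωₙ = √12 ≈ 3.464 rad/s and ζ = 4/(2·√12) ≈ 0.5774.
ζωₙ = 4/2 = 2, so ω_d = ωₙ√(1−ζ²) = √(ωₙ² − (ζωₙ)²) = √(12 − 2²) = √8 ≈ 2.828 rad/s.

ω_d ≈ 2.828 rad/s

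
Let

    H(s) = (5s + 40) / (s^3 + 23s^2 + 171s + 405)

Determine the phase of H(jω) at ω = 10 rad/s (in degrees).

∠H(j10) ≈ -108.1°

At s = j10: numerator = 40 + j50, denominator = -1895 + j710.
∠H = ∠num − ∠den = 51.340° − (159.46°) = -108.1°.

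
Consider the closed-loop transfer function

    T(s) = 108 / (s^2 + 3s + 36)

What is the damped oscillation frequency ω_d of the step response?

ω_d ≈ 5.809 rad/s

Comparing s^2 + 3s + 36 to s^2 + 2ζωₙs + ωₙ²: ωₙ = 6 rad/s and ζ = 3/(2·6) = 0.25.
ζωₙ = 3/2 = 1.5, so ω_d = ωₙ√(1−ζ²) = √(ωₙ² − (ζωₙ)²) = √(36 − 1.5²) = √33.75 ≈ 5.809 rad/s.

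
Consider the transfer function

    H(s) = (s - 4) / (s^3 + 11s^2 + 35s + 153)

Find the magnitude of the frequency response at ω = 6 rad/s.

Substitute s = j6: numerator = -4 + j6, denominator = -243 - j6.
|H(j6)| = |-4 + j6| / |-243 - j6| = 7.2111 / 243.07 ≈ 0.02967.

|H(j6)| ≈ 0.02967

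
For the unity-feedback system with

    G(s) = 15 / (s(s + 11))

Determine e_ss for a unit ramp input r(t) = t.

G(s) has one pole at the origin.
This is a Type 1 system. Kv = lim_{s→0} s·G(s) = 15/11.
e_ss = 1/Kv = 1/(15/11) = 11/15 ≈ 0.7333.

e_ss = 0.7333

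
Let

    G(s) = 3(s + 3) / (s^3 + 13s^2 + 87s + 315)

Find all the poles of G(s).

The poles are the roots of the denominator s^3 + 13s^2 + 87s + 315 = 0.
Trying s = -7: the polynomial evaluates to 0, so (s + 7) is a factor.
Dividing out leaves s^2 + 6s + 45 = 0.
The quadratic formula then gives s = -3 ± 6j.

s = -7, -3 + 6j, -3 - 6j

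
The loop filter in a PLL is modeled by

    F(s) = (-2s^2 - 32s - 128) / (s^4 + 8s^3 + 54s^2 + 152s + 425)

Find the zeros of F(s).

s = -8, -8

Set the numerator to zero: -2s^2 - 32s - 128 = 0, i.e. -2·(s^2 + 16s + 64) = 0.
Factoring: (s + 8)^2 = 0.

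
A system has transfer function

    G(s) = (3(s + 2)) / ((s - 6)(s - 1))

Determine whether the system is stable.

The poles can be read from the denominator factors: s = 6, 1.
Since the pole(s) at s = 6, 1 lie in the right half-plane, the system is unstable.

unstable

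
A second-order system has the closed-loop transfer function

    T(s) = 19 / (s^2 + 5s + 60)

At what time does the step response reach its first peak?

t_p ≈ 0.4285 s

Comparing s^2 + 5s + 60 to s^2 + 2ζωₙs + ωₙ²: ωₙ = √60 ≈ 7.746 rad/s and ζ = 5/(2·√60) ≈ 0.3227.
ζωₙ = 5/2 = 2.5, so ω_d = ωₙ√(1−ζ²) = √(ωₙ² − (ζωₙ)²) = √(60 − 2.5²) = √53.75 ≈ 7.331 rad/s.
t_p = π/ω_d = π/7.331 ≈ 0.4285 s.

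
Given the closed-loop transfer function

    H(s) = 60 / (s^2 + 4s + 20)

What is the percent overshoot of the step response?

Comparing s^2 + 4s + 20 to s^2 + 2ζωₙs + ωₙ²: ωₙ = √20 ≈ 4.472 rad/s and ζ = 4/(2·√20) ≈ 0.4472.
%OS = 100·exp(−πζ/√(1−ζ²)) = 100·exp(−π·0.4472/√(1−0.4472²)) ≈ 20.8%.

%OS ≈ 20.8%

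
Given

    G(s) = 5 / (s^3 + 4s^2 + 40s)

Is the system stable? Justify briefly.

marginally stable

The denominator s^3 + 4s^2 + 40s factors as s(s^2 + 4s + 40), giving poles at s = 0, -2 ± 6j.
Since the simple pole(s) at s = 0 lie on the jω-axis with none in the right half-plane, the system is marginally stable.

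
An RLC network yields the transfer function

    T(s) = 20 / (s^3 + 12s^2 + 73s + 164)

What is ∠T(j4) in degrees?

∠T(j4) ≈ -97.00°

At s = j4: numerator = 20, denominator = -28 + j228.
∠T = ∠num − ∠den = 0° − (97.001°) = -97.00°.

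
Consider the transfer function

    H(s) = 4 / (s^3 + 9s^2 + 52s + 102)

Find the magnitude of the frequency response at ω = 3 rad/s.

Substitute s = j3: numerator = 4, denominator = 21 + j129.
|H(j3)| = |4| / |21 + j129| = 4 / 130.70 ≈ 0.03060.

|H(j3)| ≈ 0.03060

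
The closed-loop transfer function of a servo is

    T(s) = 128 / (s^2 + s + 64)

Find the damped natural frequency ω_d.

Comparing s^2 + s + 64 to s^2 + 2ζωₙs + ωₙ²: ωₙ = 8 rad/s and ζ = 1/(2·8) = 0.0625.
ζωₙ = 1/2 = 0.5, so ω_d = ωₙ√(1−ζ²) = √(ωₙ² − (ζωₙ)²) = √(64 − 0.5²) = √63.75 ≈ 7.984 rad/s.

ω_d ≈ 7.984 rad/s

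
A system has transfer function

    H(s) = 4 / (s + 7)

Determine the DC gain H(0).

Set s = 0: H(0) = (4) / (7) = 4/7.

H(0) = 4/7 ≈ 0.5714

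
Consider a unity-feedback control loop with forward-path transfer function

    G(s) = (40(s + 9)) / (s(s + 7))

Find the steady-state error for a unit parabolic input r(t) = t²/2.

e_ss = ∞

G(s) has one pole at the origin.
This is a Type 1 system; Ka = lim_{s→0} s^2·G(s) = 0, so the steady-state error for a parabola input is infinite.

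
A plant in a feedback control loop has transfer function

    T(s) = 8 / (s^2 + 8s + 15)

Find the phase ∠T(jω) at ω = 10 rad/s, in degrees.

∠T(j10) ≈ -136.7°

At s = j10: numerator = 8, denominator = -85 + j80.
∠T = ∠num − ∠den = 0° − (136.74°) = -136.7°.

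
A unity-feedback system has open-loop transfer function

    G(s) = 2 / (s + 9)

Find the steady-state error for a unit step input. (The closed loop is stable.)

e_ss = 0.8182

G(s) has no poles at the origin.
This is a Type 0 system. Kp = lim_{s→0} G(s) = 2/9.
e_ss = 1/(1 + Kp) = 1/(1 + 2/9) = 9/11 ≈ 0.8182.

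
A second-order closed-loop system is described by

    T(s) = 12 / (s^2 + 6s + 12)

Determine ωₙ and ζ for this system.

Compare the denominator to the standard form s^2 + 2ζωₙs + ωₙ².
ωₙ² = 12, so ωₙ = √12 ≈ 3.464 rad/s.
2ζωₙ = 6, so ζ = 6/(2·√12) ≈ 0.8660.

ωₙ ≈ 3.464 rad/s, ζ ≈ 0.8660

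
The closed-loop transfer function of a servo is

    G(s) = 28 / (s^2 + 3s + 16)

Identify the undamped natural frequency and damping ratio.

Compare the denominator to the standard form s^2 + 2ζωₙs + ωₙ².
ωₙ² = 16, so ωₙ = 4 rad/s.
2ζωₙ = 3, so ζ = 3/(2·4) = 0.375.

ωₙ = 4 rad/s, ζ = 0.375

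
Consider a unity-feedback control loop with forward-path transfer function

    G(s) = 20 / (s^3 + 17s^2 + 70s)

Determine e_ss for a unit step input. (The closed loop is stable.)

G(s) has one pole at the origin.
This is a Type 1 system; for a step input the steady-state error is zero.

e_ss = 0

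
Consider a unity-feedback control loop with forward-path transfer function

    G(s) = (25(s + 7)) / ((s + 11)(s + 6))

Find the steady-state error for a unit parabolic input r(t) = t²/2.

G(s) has no poles at the origin.
This is a Type 0 system; Ka = lim_{s→0} s^2·G(s) = 0, so the steady-state error for a parabola input is infinite.

e_ss = ∞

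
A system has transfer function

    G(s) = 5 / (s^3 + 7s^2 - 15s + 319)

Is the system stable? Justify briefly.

The denominator s^3 + 7s^2 - 15s + 319 factors as (s^2 - 4s + 29)(s + 11), giving poles at s = 2 + 5j, 2 - 5j, -11.
Since the pole(s) at s = 2 ± 5j lie in the right half-plane, the system is unstable.

unstable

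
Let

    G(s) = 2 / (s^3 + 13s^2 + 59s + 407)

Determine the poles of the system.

s = -1 + 6j, -1 - 6j, -11

The poles are the roots of the denominator s^3 + 13s^2 + 59s + 407 = 0.
Trying s = -11: the polynomial evaluates to 0, so (s + 11) is a factor.
Dividing out leaves s^2 + 2s + 37 = 0.
The quadratic formula then gives s = -1 ± 6j.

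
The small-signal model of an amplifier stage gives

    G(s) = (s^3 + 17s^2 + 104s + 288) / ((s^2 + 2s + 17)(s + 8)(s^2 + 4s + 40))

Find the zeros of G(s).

s = -4 + 4j, -4 - 4j, -9

Set the numerator to zero: s^3 + 17s^2 + 104s + 288 = 0.
Factoring: (s^2 + 8s + 32)(s + 9) = 0.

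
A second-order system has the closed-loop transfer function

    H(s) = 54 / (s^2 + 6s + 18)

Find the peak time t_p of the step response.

t_p ≈ 1.047 s

Comparing s^2 + 6s + 18 to s^2 + 2ζωₙs + ωₙ²: ωₙ = √18 ≈ 4.243 rad/s and ζ = 6/(2·√18) ≈ 0.7071.
ζωₙ = 6/2 = 3, so ω_d = ωₙ√(1−ζ²) = √(ωₙ² − (ζωₙ)²) = √(18 − 3²) = √9 = 3 rad/s.
t_p = π/ω_d = π/3 ≈ 1.047 s.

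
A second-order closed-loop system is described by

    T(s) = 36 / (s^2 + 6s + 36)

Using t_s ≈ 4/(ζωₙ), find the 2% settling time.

Comparing s^2 + 6s + 36 to s^2 + 2ζωₙs + ωₙ²: ωₙ = 6 rad/s and ζ = 6/(2·6) = 0.5.
ζωₙ = 6/2 = 3, so t_s ≈ 4/(ζωₙ) = 4/3 ≈ 1.333 s.

t_s ≈ 1.333 s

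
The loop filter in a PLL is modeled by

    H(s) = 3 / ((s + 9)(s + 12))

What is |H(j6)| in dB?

Substitute s = j6: numerator = 3, denominator = 72 + j126.
|H(j6)| = |3| / |72 + j126| = 3 / 145.12 ≈ 0.02067.
In decibels: 20·log₁₀(0.02067) ≈ -33.7 dB.

|H(j6)|_dB ≈ -33.7 dB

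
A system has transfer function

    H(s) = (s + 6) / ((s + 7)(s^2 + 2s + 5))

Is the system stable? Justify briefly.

The poles can be read from the denominator factors: s = -7, -1 + 2j, -1 - 2j.
Since all poles lie strictly in the left half-plane, the system is stable.

stable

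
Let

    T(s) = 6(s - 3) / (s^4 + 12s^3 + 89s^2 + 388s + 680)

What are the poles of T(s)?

The poles are the roots of the denominator s^4 + 12s^3 + 89s^2 + 388s + 680 = 0.
No real roots exist; factor into two real quadratics: (s^2 + 8s + 17)(s^2 + 4s + 40) = 0.
Each quadratic gives a conjugate pair via the quadratic formula.

s = -4 ± j, -2 ± 6j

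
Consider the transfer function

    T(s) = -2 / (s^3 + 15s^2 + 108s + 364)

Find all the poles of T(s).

The poles are the roots of the denominator s^3 + 15s^2 + 108s + 364 = 0.
Trying s = -7: the polynomial evaluates to 0, so (s + 7) is a factor.
Dividing out leaves s^2 + 8s + 52 = 0.
The quadratic formula then gives s = -4 ± 6j.

s = -4 ± 6j, -7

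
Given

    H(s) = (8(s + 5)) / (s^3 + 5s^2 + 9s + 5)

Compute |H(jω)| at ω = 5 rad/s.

Substitute s = j5: numerator = 40 + j40, denominator = -120 - j80.
|H(j5)| = |40 + j40| / |-120 - j80| = 56.569 / 144.22 ≈ 0.3922.

|H(j5)| ≈ 0.3922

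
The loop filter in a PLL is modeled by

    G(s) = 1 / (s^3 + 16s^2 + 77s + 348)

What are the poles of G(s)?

The poles are the roots of the denominator s^3 + 16s^2 + 77s + 348 = 0.
Trying s = -12: the polynomial evaluates to 0, so (s + 12) is a factor.
Dividing out leaves s^2 + 4s + 29 = 0.
The quadratic formula then gives s = -2 ± 5j.

s = -2 ± 5j, -12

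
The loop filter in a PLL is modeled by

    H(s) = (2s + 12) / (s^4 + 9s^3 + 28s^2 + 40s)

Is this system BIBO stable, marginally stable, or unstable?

The denominator s^4 + 9s^3 + 28s^2 + 40s factors as s(s + 5)(s^2 + 4s + 8), giving poles at s = 0, -5, -2 ± 2j.
Since the simple pole(s) at s = 0 lie on the jω-axis with none in the right half-plane, the system is marginally stable.

marginally stable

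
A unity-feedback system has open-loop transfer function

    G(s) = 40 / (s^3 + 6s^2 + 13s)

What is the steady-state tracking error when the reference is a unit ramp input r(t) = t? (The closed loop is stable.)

e_ss = 0.3250

G(s) has one pole at the origin.
This is a Type 1 system. Kv = lim_{s→0} s·G(s) = 40/13.
e_ss = 1/Kv = 1/(40/13) = 13/40 ≈ 0.3250.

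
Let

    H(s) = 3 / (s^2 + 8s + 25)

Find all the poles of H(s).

The poles are the roots of the denominator s^2 + 8s + 25 = 0.
Using the quadratic formula: s = (-8 ± √(-36))/2 = -4 ± 3j.

s = -4 + 3j, -4 - 3j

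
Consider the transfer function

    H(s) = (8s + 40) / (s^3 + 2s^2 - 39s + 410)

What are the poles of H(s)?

s = 4 + 5j, 4 - 5j, -10

The poles are the roots of the denominator s^3 + 2s^2 - 39s + 410 = 0.
Trying s = -10: the polynomial evaluates to 0, so (s + 10) is a factor.
Dividing out leaves s^2 - 8s + 41 = 0.
The quadratic formula then gives s = 4 ± 5j.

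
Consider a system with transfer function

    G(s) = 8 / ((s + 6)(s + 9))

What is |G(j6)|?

|G(j6)| ≈ 0.08716

Substitute s = j6: numerator = 8, denominator = 18 + j90.
|G(j6)| = |8| / |18 + j90| = 8 / 91.782 ≈ 0.08716.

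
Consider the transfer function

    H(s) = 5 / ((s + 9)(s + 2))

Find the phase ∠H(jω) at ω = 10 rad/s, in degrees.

∠H(j10) ≈ -126.7°

At s = j10: numerator = 5, denominator = -82 + j110.
∠H = ∠num − ∠den = 0° − (126.70°) = -126.7°.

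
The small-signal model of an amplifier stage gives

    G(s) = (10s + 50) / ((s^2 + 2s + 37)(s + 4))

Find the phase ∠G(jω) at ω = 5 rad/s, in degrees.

At s = j5: numerator = 50 + j50, denominator = -2 + j100.
∠G = ∠num − ∠den = 45° − (91.146°) = -46.15°.

∠G(j5) ≈ -46.15°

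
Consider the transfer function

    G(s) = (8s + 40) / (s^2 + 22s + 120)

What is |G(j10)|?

Substitute s = j10: numerator = 40 + j80, denominator = 20 + j220.
|G(j10)| = |40 + j80| / |20 + j220| = 89.443 / 220.91 ≈ 0.4049.

|G(j10)| ≈ 0.4049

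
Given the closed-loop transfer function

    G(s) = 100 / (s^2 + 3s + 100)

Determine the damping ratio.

ζ = 0.15

Compare the denominator to the standard form s^2 + 2ζωₙs + ωₙ².
ωₙ² = 100, so ωₙ = 10 rad/s.
2ζωₙ = 3, so ζ = 3/(2·10) = 0.15.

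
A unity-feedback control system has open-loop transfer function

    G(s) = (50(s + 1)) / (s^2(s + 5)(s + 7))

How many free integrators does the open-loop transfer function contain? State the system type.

Type 2

The denominator has 2 factors of s at the origin (free integrators), so this is a Type 2 system.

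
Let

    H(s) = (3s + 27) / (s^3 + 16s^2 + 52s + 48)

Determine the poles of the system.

The poles are the roots of the denominator s^3 + 16s^2 + 52s + 48 = 0.
Trying s = -12: the polynomial evaluates to 0, so (s + 12) is a factor.
Dividing out leaves s^2 + 4s + 4 = 0.
Factoring the quadratic: (s + 2)^2 = 0.

s = -12, -2, -2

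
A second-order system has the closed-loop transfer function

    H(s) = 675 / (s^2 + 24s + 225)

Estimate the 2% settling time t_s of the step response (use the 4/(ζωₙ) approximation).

t_s ≈ 0.3333 s

Comparing s^2 + 24s + 225 to s^2 + 2ζωₙs + ωₙ²: ωₙ = 15 rad/s and ζ = 24/(2·15) = 0.8.
ζωₙ = 24/2 = 12, so t_s ≈ 4/(ζωₙ) = 4/12 ≈ 0.3333 s.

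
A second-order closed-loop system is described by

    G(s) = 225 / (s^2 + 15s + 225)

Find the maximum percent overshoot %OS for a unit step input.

%OS ≈ 16.3%

Comparing s^2 + 15s + 225 to s^2 + 2ζωₙs + ωₙ²: ωₙ = 15 rad/s and ζ = 15/(2·15) = 0.5.
%OS = 100·exp(−πζ/√(1−ζ²)) = 100·exp(−π·0.5/√(1−0.5²)) ≈ 16.3%.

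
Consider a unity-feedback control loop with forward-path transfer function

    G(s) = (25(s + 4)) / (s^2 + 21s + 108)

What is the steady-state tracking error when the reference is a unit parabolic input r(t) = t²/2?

e_ss = ∞

G(s) has no poles at the origin.
This is a Type 0 system; Ka = lim_{s→0} s^2·G(s) = 0, so the steady-state error for a parabola input is infinite.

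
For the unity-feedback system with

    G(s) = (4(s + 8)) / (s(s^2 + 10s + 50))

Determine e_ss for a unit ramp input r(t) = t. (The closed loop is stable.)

e_ss = 1.562

G(s) has one pole at the origin.
This is a Type 1 system. Kv = lim_{s→0} s·G(s) = 32/50 = 16/25.
e_ss = 1/Kv = 1/(16/25) = 25/16 ≈ 1.562.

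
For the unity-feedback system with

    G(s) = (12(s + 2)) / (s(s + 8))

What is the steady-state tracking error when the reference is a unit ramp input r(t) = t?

e_ss = 0.3333

G(s) has one pole at the origin.
This is a Type 1 system. Kv = lim_{s→0} s·G(s) = 24/8 = 3.
e_ss = 1/Kv = 1/(3) = 1/3 ≈ 0.3333.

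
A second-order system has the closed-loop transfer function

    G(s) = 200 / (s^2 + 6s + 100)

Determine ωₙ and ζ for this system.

ωₙ = 10 rad/s, ζ = 0.3

Compare the denominator to the standard form s^2 + 2ζωₙs + ωₙ².
ωₙ² = 100, so ωₙ = 10 rad/s.
2ζωₙ = 6, so ζ = 6/(2·10) = 0.3.
With ζ = 0.3 the response is underdamped.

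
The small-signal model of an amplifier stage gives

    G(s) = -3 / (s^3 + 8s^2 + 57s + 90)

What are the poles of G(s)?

The poles are the roots of the denominator s^3 + 8s^2 + 57s + 90 = 0.
Trying s = -2: the polynomial evaluates to 0, so (s + 2) is a factor.
Dividing out leaves s^2 + 6s + 45 = 0.
The quadratic formula then gives s = -3 ± 6j.

s = -3 ± 6j, -2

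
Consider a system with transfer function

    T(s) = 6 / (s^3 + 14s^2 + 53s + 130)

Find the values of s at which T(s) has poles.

s = -2 ± 3j, -10

The poles are the roots of the denominator s^3 + 14s^2 + 53s + 130 = 0.
Trying s = -10: the polynomial evaluates to 0, so (s + 10) is a factor.
Dividing out leaves s^2 + 4s + 13 = 0.
The quadratic formula then gives s = -2 ± 3j.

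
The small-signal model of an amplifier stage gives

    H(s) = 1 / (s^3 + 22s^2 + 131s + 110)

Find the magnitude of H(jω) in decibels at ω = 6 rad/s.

|H(j6)|_dB ≈ -59.0 dB

Substitute s = j6: numerator = 1, denominator = -682 + j570.
|H(j6)| = |1| / |-682 + j570| = 1 / 888.83 ≈ 0.001125.
In decibels: 20·log₁₀(0.001125) ≈ -59.0 dB.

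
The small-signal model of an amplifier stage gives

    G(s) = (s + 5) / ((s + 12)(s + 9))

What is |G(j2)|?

|G(j2)| ≈ 0.04801

Substitute s = j2: numerator = 5 + j2, denominator = 104 + j42.
|G(j2)| = |5 + j2| / |104 + j42| = 5.3852 / 112.16 ≈ 0.04801.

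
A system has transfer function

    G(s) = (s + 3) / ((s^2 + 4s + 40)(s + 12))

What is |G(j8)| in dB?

|G(j8)|_dB ≈ -36.6 dB

Substitute s = j8: numerator = 3 + j8, denominator = -544 + j192.
|G(j8)| = |3 + j8| / |-544 + j192| = 8.5440 / 576.89 ≈ 0.01481.
In decibels: 20·log₁₀(0.01481) ≈ -36.6 dB.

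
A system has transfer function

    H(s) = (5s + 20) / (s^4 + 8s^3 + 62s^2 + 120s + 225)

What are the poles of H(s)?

The poles are the roots of the denominator s^4 + 8s^3 + 62s^2 + 120s + 225 = 0.
No real roots exist; factor into two real quadratics: (s^2 + 6s + 45)(s^2 + 2s + 5) = 0.
Each quadratic gives a conjugate pair via the quadratic formula.

s = -3 + 6j, -3 - 6j, -1 + 2j, -1 - 2j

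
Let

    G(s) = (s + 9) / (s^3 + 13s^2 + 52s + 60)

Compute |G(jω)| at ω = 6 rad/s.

Substitute s = j6: numerator = 9 + j6, denominator = -408 + j96.
|G(j6)| = |9 + j6| / |-408 + j96| = 10.817 / 419.14 ≈ 0.02581.

|G(j6)| ≈ 0.02581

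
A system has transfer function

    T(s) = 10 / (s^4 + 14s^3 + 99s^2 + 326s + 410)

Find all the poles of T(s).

The poles are the roots of the denominator s^4 + 14s^3 + 99s^2 + 326s + 410 = 0.
No real roots exist; factor into two real quadratics: (s^2 + 8s + 41)(s^2 + 6s + 10) = 0.
Each quadratic gives a conjugate pair via the quadratic formula.

s = -4 ± 5j, -3 ± j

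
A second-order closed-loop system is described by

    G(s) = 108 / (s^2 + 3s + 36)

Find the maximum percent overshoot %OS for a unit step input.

%OS ≈ 44.4%

Comparing s^2 + 3s + 36 to s^2 + 2ζωₙs + ωₙ²: ωₙ = 6 rad/s and ζ = 3/(2·6) = 0.25.
%OS = 100·exp(−πζ/√(1−ζ²)) = 100·exp(−π·0.25/√(1−0.25²)) ≈ 44.4%.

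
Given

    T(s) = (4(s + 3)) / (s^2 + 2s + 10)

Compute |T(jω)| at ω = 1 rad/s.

Substitute s = j1: numerator = 12 + j4, denominator = 9 + j2.
|T(j1)| = |12 + j4| / |9 + j2| = 12.649 / 9.2195 ≈ 1.372.

|T(j1)| ≈ 1.372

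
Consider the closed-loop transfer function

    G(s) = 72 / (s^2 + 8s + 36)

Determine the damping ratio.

ζ ≈ 0.6667

Compare the denominator to the standard form s^2 + 2ζωₙs + ωₙ².
ωₙ² = 36, so ωₙ = 6 rad/s.
2ζωₙ = 8, so ζ = 8/(2·6) ≈ 0.6667.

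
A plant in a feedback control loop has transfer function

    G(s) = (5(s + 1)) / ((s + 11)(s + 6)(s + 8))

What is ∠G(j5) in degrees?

∠G(j5) ≈ -17.56°

At s = j5: numerator = 5 + j25, denominator = -97 + j885.
∠G = ∠num − ∠den = 78.690° − (96.255°) = -17.56°.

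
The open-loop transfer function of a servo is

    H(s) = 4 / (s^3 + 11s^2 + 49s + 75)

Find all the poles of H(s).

s = -4 ± 3j, -3

The poles are the roots of the denominator s^3 + 11s^2 + 49s + 75 = 0.
Trying s = -3: the polynomial evaluates to 0, so (s + 3) is a factor.
Dividing out leaves s^2 + 8s + 25 = 0.
The quadratic formula then gives s = -4 ± 3j.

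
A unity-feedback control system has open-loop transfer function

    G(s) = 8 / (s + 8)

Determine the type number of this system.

The denominator has no factor of s at the origin — no free integrator — so this is a Type 0 system.

Type 0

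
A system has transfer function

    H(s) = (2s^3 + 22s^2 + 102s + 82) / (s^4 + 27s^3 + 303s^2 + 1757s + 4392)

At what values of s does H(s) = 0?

s = -1, -5 + 4j, -5 - 4j

Set the numerator to zero: 2s^3 + 22s^2 + 102s + 82 = 0, i.e. 2·(s^3 + 11s^2 + 51s + 41) = 0.
Factoring: (s + 1)(s^2 + 10s + 41) = 0.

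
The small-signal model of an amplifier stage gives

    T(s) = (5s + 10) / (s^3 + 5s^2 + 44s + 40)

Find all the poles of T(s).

The poles are the roots of the denominator s^3 + 5s^2 + 44s + 40 = 0.
Trying s = -1: the polynomial evaluates to 0, so (s + 1) is a factor.
Dividing out leaves s^2 + 4s + 40 = 0.
The quadratic formula then gives s = -2 ± 6j.

s = -2 + 6j, -2 - 6j, -1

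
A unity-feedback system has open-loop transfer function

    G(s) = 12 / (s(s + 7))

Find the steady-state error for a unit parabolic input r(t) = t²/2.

G(s) has one pole at the origin.
This is a Type 1 system; Ka = lim_{s→0} s^2·G(s) = 0, so the steady-state error for a parabola input is infinite.

e_ss = ∞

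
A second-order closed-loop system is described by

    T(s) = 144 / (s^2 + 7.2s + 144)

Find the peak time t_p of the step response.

Comparing s^2 + 7.2s + 144 to s^2 + 2ζωₙs + ωₙ²: ωₙ = 12 rad/s and ζ = 7.2/(2·12) = 0.3.
ζωₙ = 7.2/2 = 3.6, so ω_d = ωₙ√(1−ζ²) = √(ωₙ² − (ζωₙ)²) = √(144 − 3.6²) = √131.04 ≈ 11.45 rad/s.
t_p = π/ω_d = π/11.45 ≈ 0.2744 s.

t_p ≈ 0.2744 s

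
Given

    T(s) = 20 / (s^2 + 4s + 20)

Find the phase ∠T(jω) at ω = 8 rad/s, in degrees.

At s = j8: numerator = 20, denominator = -44 + j32.
∠T = ∠num − ∠den = 0° − (143.97°) = -144.0°.

∠T(j8) ≈ -144.0°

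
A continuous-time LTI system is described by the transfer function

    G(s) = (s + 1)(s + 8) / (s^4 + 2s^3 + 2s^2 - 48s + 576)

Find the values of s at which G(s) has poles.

s = -4 + 4j, -4 - 4j, 3 + 3j, 3 - 3j

The poles are the roots of the denominator s^4 + 2s^3 + 2s^2 - 48s + 576 = 0.
No real roots exist; factor into two real quadratics: (s^2 + 8s + 32)(s^2 - 6s + 18) = 0.
Each quadratic gives a conjugate pair via the quadratic formula.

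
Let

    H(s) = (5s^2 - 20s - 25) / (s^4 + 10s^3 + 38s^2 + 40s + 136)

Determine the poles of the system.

s = ±2j, -5 ± 3j

The poles are the roots of the denominator s^4 + 10s^3 + 38s^2 + 40s + 136 = 0.
No real roots exist; factor into two real quadratics: (s^2 + 4)(s^2 + 10s + 34) = 0.
Each quadratic gives a conjugate pair via the quadratic formula.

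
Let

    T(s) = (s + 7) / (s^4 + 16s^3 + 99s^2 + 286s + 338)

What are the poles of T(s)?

The poles are the roots of the denominator s^4 + 16s^3 + 99s^2 + 286s + 338 = 0.
No real roots exist; factor into two real quadratics: (s^2 + 10s + 26)(s^2 + 6s + 13) = 0.
Each quadratic gives a conjugate pair via the quadratic formula.

s = -5 + j, -5 - j, -3 + 2j, -3 - 2j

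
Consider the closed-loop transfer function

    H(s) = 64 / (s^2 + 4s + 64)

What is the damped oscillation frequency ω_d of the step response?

ω_d ≈ 7.746 rad/s

Comparing s^2 + 4s + 64 to s^2 + 2ζωₙs + ωₙ²: ωₙ = 8 rad/s and ζ = 4/(2·8) = 0.25.
ζωₙ = 4/2 = 2, so ω_d = ωₙ√(1−ζ²) = √(ωₙ² − (ζωₙ)²) = √(64 − 2²) = √60 ≈ 7.746 rad/s.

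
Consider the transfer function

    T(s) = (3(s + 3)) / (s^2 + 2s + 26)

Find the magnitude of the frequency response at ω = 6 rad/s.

Substitute s = j6: numerator = 9 + j18, denominator = -10 + j12.
|T(j6)| = |9 + j18| / |-10 + j12| = 20.125 / 15.620 ≈ 1.288.

|T(j6)| ≈ 1.288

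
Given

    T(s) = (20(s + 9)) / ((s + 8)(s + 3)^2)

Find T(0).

At s = 0 each factor (s + a) contributes a and each (s^2 + bs + c) contributes c.
T(0) = 20·(9) / ((8) · (3) · (3)) = 180/72 = 5/2.

T(0) = 5/2 ≈ 2.500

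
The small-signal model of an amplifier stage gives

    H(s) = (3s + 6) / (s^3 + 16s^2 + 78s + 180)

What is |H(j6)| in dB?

Substitute s = j6: numerator = 6 + j18, denominator = -396 + j252.
|H(j6)| = |6 + j18| / |-396 + j252| = 18.974 / 469.38 ≈ 0.04042.
In decibels: 20·log₁₀(0.04042) ≈ -27.9 dB.

|H(j6)|_dB ≈ -27.9 dB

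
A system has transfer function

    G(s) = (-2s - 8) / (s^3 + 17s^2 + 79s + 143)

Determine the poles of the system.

The poles are the roots of the denominator s^3 + 17s^2 + 79s + 143 = 0.
Trying s = -11: the polynomial evaluates to 0, so (s + 11) is a factor.
Dividing out leaves s^2 + 6s + 13 = 0.
The quadratic formula then gives s = -3 ± 2j.

s = -3 ± 2j, -11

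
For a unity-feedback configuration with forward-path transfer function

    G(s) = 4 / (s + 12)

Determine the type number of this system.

Type 0

The denominator has no factor of s at the origin — no free integrator — so this is a Type 0 system.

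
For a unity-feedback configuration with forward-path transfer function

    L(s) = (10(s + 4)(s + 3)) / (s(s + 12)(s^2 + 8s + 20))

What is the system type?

Type 1

The denominator has 1 factor of s at the origin (free integrator), so this is a Type 1 system.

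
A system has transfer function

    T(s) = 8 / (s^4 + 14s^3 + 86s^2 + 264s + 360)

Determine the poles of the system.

s = -4 ± 2j, -3 ± 3j

The poles are the roots of the denominator s^4 + 14s^3 + 86s^2 + 264s + 360 = 0.
No real roots exist; factor into two real quadratics: (s^2 + 8s + 20)(s^2 + 6s + 18) = 0.
Each quadratic gives a conjugate pair via the quadratic formula.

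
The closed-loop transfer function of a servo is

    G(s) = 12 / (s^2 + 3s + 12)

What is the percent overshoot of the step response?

%OS ≈ 22.1%

Comparing s^2 + 3s + 12 to s^2 + 2ζωₙs + ωₙ²: ωₙ = √12 ≈ 3.464 rad/s and ζ = 3/(2·√12) ≈ 0.4330.
%OS = 100·exp(−πζ/√(1−ζ²)) = 100·exp(−π·0.4330/√(1−0.4330²)) ≈ 22.1%.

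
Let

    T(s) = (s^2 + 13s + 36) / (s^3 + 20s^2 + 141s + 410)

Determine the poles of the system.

The poles are the roots of the denominator s^3 + 20s^2 + 141s + 410 = 0.
Trying s = -10: the polynomial evaluates to 0, so (s + 10) is a factor.
Dividing out leaves s^2 + 10s + 41 = 0.
The quadratic formula then gives s = -5 ± 4j.

s = -5 + 4j, -5 - 4j, -10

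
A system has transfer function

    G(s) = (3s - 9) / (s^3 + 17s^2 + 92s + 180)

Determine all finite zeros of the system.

Set the numerator to zero: 3s - 9 = 0, i.e. 3·(s - 3) = 0.
So s = 3.

s = 3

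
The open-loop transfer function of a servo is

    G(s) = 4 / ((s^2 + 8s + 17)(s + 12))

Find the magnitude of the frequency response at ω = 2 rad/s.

Substitute s = j2: numerator = 4, denominator = 124 + j218.
|G(j2)| = |4| / |124 + j218| = 4 / 250.80 ≈ 0.01595.

|G(j2)| ≈ 0.01595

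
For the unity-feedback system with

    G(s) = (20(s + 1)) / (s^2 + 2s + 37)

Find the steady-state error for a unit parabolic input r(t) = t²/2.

G(s) has no poles at the origin.
This is a Type 0 system; Ka = lim_{s→0} s^2·G(s) = 0, so the steady-state error for a parabola input is infinite.

e_ss = ∞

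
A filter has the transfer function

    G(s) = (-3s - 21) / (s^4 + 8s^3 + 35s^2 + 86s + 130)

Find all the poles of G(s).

s = -3 ± 2j, -1 ± 3j

The poles are the roots of the denominator s^4 + 8s^3 + 35s^2 + 86s + 130 = 0.
No real roots exist; factor into two real quadratics: (s^2 + 6s + 13)(s^2 + 2s + 10) = 0.
Each quadratic gives a conjugate pair via the quadratic formula.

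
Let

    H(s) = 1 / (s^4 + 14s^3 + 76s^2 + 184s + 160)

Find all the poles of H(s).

s = -4 + 2j, -4 - 2j, -2, -4

The poles are the roots of the denominator s^4 + 14s^3 + 76s^2 + 184s + 160 = 0.
Trying s = -2: the polynomial evaluates to 0, so (s + 2) is a factor.
Dividing out leaves s^3 + 12s^2 + 52s + 80 = 0.
This factors further as (s^2 + 8s + 20)(s + 4) = 0.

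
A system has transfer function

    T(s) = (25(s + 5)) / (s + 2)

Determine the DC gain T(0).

At s = 0 each factor (s + a) contributes a and each (s^2 + bs + c) contributes c.
T(0) = 25·(5) / ((2)) = 125/2 = 125/2.

T(0) = 125/2 ≈ 62.50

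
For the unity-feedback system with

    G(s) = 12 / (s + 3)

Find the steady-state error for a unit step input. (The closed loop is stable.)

e_ss = 0.2000

G(s) has no poles at the origin.
This is a Type 0 system. Kp = lim_{s→0} G(s) = 12/3 = 4.
e_ss = 1/(1 + Kp) = 1/(1 + 4) = 1/5 ≈ 0.2000.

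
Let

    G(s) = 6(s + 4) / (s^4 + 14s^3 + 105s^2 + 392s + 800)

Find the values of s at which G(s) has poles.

The poles are the roots of the denominator s^4 + 14s^3 + 105s^2 + 392s + 800 = 0.
No real roots exist; factor into two real quadratics: (s^2 + 8s + 32)(s^2 + 6s + 25) = 0.
Each quadratic gives a conjugate pair via the quadratic formula.

s = -4 ± 4j, -3 ± 4j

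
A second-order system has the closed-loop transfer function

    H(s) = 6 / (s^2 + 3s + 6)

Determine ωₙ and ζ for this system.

Compare the denominator to the standard form s^2 + 2ζωₙs + ωₙ².
ωₙ² = 6, so ωₙ = √6 ≈ 2.449 rad/s.
2ζωₙ = 3, so ζ = 3/(2·√6) ≈ 0.6124.

ωₙ ≈ 2.449 rad/s, ζ ≈ 0.6124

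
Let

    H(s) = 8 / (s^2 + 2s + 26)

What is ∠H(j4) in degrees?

At s = j4: numerator = 8, denominator = 10 + j8.
∠H = ∠num − ∠den = 0° − (38.660°) = -38.66°.

∠H(j4) ≈ -38.66°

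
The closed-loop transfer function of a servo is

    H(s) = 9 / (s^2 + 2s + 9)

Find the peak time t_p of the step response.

t_p ≈ 1.111 s

Comparing s^2 + 2s + 9 to s^2 + 2ζωₙs + ωₙ²: ωₙ = 3 rad/s and ζ = 2/(2·3) ≈ 0.3333.
ζωₙ = 2/2 = 1, so ω_d = ωₙ√(1−ζ²) = √(ωₙ² − (ζωₙ)²) = √(9 − 1²) = √8 ≈ 2.828 rad/s.
t_p = π/ω_d = π/2.828 ≈ 1.111 s.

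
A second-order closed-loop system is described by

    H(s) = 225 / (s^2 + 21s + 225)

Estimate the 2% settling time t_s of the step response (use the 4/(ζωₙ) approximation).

Comparing s^2 + 21s + 225 to s^2 + 2ζωₙs + ωₙ²: ωₙ = 15 rad/s and ζ = 21/(2·15) = 0.7.
ζωₙ = 21/2 = 10.5, so t_s ≈ 4/(ζωₙ) = 4/10.5 ≈ 0.3810 s.

t_s ≈ 0.3810 s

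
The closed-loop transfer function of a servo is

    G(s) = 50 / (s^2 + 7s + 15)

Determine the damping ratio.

ζ ≈ 0.9037

Compare the denominator to the standard form s^2 + 2ζωₙs + ωₙ².
ωₙ² = 15, so ωₙ = √15 ≈ 3.873 rad/s.
2ζωₙ = 7, so ζ = 7/(2·√15) ≈ 0.9037.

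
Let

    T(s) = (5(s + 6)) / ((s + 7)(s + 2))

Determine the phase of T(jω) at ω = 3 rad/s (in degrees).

At s = j3: numerator = 30 + j15, denominator = 5 + j27.
∠T = ∠num − ∠den = 26.565° − (79.509°) = -52.94°.

∠T(j3) ≈ -52.94°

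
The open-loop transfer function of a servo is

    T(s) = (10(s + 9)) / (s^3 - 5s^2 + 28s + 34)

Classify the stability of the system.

The denominator s^3 - 5s^2 + 28s + 34 factors as (s + 1)(s^2 - 6s + 34), giving poles at s = -1, 3 + 5j, 3 - 5j.
Since the pole(s) at s = 3 + 5j, 3 - 5j lie in the right half-plane, the system is unstable.

unstable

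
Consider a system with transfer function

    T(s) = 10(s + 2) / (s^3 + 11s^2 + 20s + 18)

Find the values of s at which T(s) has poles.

s = -9, -1 ± j

The poles are the roots of the denominator s^3 + 11s^2 + 20s + 18 = 0.
Trying s = -9: the polynomial evaluates to 0, so (s + 9) is a factor.
Dividing out leaves s^2 + 2s + 2 = 0.
The quadratic formula then gives s = -1 ± 1j.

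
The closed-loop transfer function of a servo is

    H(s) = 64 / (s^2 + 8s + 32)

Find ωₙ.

ωₙ ≈ 5.657 rad/s

Compare the denominator to the standard form s^2 + 2ζωₙs + ωₙ².
ωₙ² = 32, so ωₙ = √32 ≈ 5.657 rad/s.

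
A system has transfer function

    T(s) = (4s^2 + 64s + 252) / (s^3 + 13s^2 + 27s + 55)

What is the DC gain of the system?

Set s = 0: T(0) = (252) / (55) = 252/55.

T(0) = 252/55 ≈ 4.582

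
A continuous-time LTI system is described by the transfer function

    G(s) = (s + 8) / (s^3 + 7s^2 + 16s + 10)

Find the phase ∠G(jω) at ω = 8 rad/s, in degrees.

∠G(j8) ≈ -176.2°

At s = j8: numerator = 8 + j8, denominator = -438 - j384.
∠G = ∠num − ∠den = 45° − (-138.76°) = 183.8°, which wraps to -176.2°.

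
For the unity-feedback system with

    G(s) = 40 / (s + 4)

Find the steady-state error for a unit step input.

G(s) has no poles at the origin.
This is a Type 0 system. Kp = lim_{s→0} G(s) = 40/4 = 10.
e_ss = 1/(1 + Kp) = 1/(1 + 10) = 1/11 ≈ 0.09091.

e_ss = 0.09091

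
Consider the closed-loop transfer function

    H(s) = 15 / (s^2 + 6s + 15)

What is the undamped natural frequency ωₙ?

Compare the denominator to the standard form s^2 + 2ζωₙs + ωₙ².
ωₙ² = 15, so ωₙ = √15 ≈ 3.873 rad/s.

ωₙ ≈ 3.873 rad/s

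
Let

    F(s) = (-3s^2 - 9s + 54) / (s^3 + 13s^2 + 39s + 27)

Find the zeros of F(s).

Set the numerator to zero: -3s^2 - 9s + 54 = 0, i.e. -3·(s^2 + 3s - 18) = 0.
Factoring: (s + 6)(s - 3) = 0.

s = -6, 3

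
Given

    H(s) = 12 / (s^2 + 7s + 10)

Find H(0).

H(0) = 6/5 ≈ 1.200

Set s = 0: H(0) = (12) / (10) = 6/5.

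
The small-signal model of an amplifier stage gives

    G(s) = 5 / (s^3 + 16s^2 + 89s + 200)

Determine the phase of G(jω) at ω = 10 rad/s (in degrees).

∠G(j10) ≈ 175.5°

At s = j10: numerator = 5, denominator = -1400 - j110.
∠G = ∠num − ∠den = 0° − (-175.51°) = 175.5°.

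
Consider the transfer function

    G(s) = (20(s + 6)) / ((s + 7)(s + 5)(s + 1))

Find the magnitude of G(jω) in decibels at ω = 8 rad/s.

Substitute s = j8: numerator = 120 + j160, denominator = -797 - j136.
|G(j8)| = |120 + j160| / |-797 - j136| = 200 / 808.52 ≈ 0.2474.
In decibels: 20·log₁₀(0.2474) ≈ -12.1 dB.

|G(j8)|_dB ≈ -12.1 dB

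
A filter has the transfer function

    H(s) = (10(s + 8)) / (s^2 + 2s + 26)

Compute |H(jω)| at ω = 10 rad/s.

|H(j10)| ≈ 1.671

Substitute s = j10: numerator = 80 + j100, denominator = -74 + j20.
|H(j10)| = |80 + j100| / |-74 + j20| = 128.06 / 76.655 ≈ 1.671.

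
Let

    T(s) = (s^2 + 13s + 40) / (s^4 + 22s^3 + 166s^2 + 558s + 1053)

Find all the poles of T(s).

s = -2 + 3j, -2 - 3j, -9, -9

The poles are the roots of the denominator s^4 + 22s^3 + 166s^2 + 558s + 1053 = 0.
Trying s = -9: the polynomial evaluates to 0, so (s + 9) is a factor.
Dividing out leaves s^3 + 13s^2 + 49s + 117 = 0.
This factors further as (s^2 + 4s + 13)(s + 9) = 0.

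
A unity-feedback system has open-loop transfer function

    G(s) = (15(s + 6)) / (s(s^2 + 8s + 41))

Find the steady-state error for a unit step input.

G(s) has one pole at the origin.
This is a Type 1 system; for a step input the steady-state error is zero.

e_ss = 0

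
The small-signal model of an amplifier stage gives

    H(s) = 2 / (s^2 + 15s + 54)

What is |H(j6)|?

|H(j6)| ≈ 0.02179

Substitute s = j6: numerator = 2, denominator = 18 + j90.
|H(j6)| = |2| / |18 + j90| = 2 / 91.782 ≈ 0.02179.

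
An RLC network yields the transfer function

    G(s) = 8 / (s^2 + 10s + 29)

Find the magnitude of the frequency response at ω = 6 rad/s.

Substitute s = j6: numerator = 8, denominator = -7 + j60.
|G(j6)| = |8| / |-7 + j60| = 8 / 60.407 ≈ 0.1324.

|G(j6)| ≈ 0.1324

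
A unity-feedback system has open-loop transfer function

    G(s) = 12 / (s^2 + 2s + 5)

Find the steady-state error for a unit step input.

e_ss = 0.2941

G(s) has no poles at the origin.
This is a Type 0 system. Kp = lim_{s→0} G(s) = 12/5.
e_ss = 1/(1 + Kp) = 1/(1 + 12/5) = 5/17 ≈ 0.2941.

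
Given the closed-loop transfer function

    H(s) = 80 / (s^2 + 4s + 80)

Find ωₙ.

ωₙ ≈ 8.944 rad/s

Compare the denominator to the standard form s^2 + 2ζωₙs + ωₙ².
ωₙ² = 80, so ωₙ = √80 ≈ 8.944 rad/s.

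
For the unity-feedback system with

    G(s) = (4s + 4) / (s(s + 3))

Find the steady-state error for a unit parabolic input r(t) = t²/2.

G(s) has one pole at the origin.
This is a Type 1 system; Ka = lim_{s→0} s^2·G(s) = 0, so the steady-state error for a parabola input is infinite.

e_ss = ∞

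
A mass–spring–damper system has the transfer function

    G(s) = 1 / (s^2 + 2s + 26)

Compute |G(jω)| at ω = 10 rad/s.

Substitute s = j10: numerator = 1, denominator = -74 + j20.
|G(j10)| = |1| / |-74 + j20| = 1 / 76.655 ≈ 0.01305.

|G(j10)| ≈ 0.01305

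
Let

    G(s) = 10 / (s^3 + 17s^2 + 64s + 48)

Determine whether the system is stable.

The denominator s^3 + 17s^2 + 64s + 48 factors as (s + 4)(s + 12)(s + 1), giving poles at s = -4, -12, -1.
Since all poles lie strictly in the left half-plane, the system is stable.

stable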